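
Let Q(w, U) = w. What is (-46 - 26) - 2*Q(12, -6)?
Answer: -96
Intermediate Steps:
(-46 - 26) - 2*Q(12, -6) = (-46 - 26) - 2*12 = -72 - 24 = -96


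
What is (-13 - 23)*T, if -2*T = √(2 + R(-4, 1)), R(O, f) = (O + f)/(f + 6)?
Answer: 18*√77/7 ≈ 22.564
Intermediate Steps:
R(O, f) = (O + f)/(6 + f)
T = -√77/14 (T = -√(2 + (-4 + 1)/(6 + 1))/2 = -√(2 - 3/7)/2 = -√77/14 ≈ -0.62678)
(-13 - 23)*T = (-13 - 23)*(-√77/14) = -(-18)*√77/7 = 18*√77/7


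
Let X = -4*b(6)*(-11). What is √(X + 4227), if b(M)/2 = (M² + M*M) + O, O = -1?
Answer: 5*√419 ≈ 102.35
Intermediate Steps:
b(M) = -2 + 4*M² (b(M) = 2*((M² + M*M) - 1) = 2*((M² + M²) - 1) = 2*(2*M² - 1) = 2*(-1 + 2*M²) = -2 + 4*M²)
X = 6248 (X = -4*(-2 + 4*6²)*(-11) = -4*(-2 + 4*36)*(-11) = -4*(-2 + 144)*(-11) = -4*142*(-11) = -568*(-11) = 6248)
√(X + 4227) = √(6248 + 4227) = √10475 = 5*√419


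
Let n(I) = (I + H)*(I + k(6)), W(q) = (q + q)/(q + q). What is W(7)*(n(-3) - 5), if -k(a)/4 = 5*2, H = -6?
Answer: 382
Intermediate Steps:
k(a) = -40 (k(a) = -20*2 = -4*10 = -40)
W(q) = 1 (W(q) = (2*q)/((2*q)) = (2*q)*(1/(2*q)) = 1)
n(I) = (-40 + I)*(-6 + I) (n(I) = (I - 6)*(I - 40) = (-6 + I)*(-40 + I) = (-40 + I)*(-6 + I))
W(7)*(n(-3) - 5) = 1*((240 + (-3)**2 - 46*(-3)) - 5) = 1*((240 + 9 + 138) - 5) = 1*(387 - 5) = 1*382 = 382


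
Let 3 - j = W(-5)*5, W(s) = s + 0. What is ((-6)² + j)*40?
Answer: 2560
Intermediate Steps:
W(s) = s
j = 28 (j = 3 - (-5)*5 = 3 - 1*(-25) = 3 + 25 = 28)
((-6)² + j)*40 = ((-6)² + 28)*40 = (36 + 28)*40 = 64*40 = 2560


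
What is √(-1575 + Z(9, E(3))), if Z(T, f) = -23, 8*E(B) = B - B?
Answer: I*√1598 ≈ 39.975*I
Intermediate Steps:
E(B) = 0 (E(B) = (B - B)/8 = (⅛)*0 = 0)
√(-1575 + Z(9, E(3))) = √(-1575 - 23) = √(-1598) = I*√1598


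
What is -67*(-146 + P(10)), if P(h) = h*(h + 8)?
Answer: -2278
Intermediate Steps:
P(h) = h*(8 + h)
-67*(-146 + P(10)) = -67*(-146 + 10*(8 + 10)) = -67*(-146 + 10*18) = -67*(-146 + 180) = -67*34 = -2278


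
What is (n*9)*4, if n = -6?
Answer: -216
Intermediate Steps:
(n*9)*4 = -6*9*4 = -54*4 = -216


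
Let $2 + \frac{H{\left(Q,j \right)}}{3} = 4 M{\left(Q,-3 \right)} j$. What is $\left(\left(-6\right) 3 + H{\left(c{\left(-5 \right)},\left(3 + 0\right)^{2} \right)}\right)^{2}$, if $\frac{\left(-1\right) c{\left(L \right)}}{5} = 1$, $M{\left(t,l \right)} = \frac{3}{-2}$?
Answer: $34596$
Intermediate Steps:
$M{\left(t,l \right)} = - \frac{3}{2}$ ($M{\left(t,l \right)} = 3 \left(- \frac{1}{2}\right) = - \frac{3}{2}$)
$c{\left(L \right)} = -5$ ($c{\left(L \right)} = \left(-5\right) 1 = -5$)
$H{\left(Q,j \right)} = -6 - 18 j$ ($H{\left(Q,j \right)} = -6 + 3 \cdot 4 \left(- \frac{3}{2}\right) j = -6 + 3 \left(- 6 j\right) = -6 - 18 j$)
$\left(\left(-6\right) 3 + H{\left(c{\left(-5 \right)},\left(3 + 0\right)^{2} \right)}\right)^{2} = \left(\left(-6\right) 3 - \left(6 + 18 \left(3 + 0\right)^{2}\right)\right)^{2} = \left(-18 - \left(6 + 18 \cdot 3^{2}\right)\right)^{2} = \left(-18 - 168\right)^{2} = \left(-186\right)^{2} = 34596$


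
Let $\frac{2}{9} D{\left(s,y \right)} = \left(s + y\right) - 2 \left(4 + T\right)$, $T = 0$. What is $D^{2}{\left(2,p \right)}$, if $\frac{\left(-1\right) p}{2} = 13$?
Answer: $20736$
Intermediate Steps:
$p = -26$ ($p = \left(-2\right) 13 = -26$)
$D{\left(s,y \right)} = -36 + \frac{9 s}{2} + \frac{9 y}{2}$ ($D{\left(s,y \right)} = \frac{9 \left(\left(s + y\right) - 2 \left(4 + 0\right)\right)}{2} = \frac{9 \left(\left(s + y\right) - 8\right)}{2} = \frac{9 \left(-8 + s + y\right)}{2} = -36 + \frac{9 s}{2} + \frac{9 y}{2}$)
$D^{2}{\left(2,p \right)} = \left(-36 + \frac{9}{2} \cdot 2 + \frac{9}{2} \left(-26\right)\right)^{2} = \left(-36 + 9 - 117\right)^{2} = \left(-144\right)^{2} = 20736$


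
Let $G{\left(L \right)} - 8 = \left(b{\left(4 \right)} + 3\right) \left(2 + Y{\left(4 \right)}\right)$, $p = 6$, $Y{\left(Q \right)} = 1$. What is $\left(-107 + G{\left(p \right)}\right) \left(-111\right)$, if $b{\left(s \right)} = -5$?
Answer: $11655$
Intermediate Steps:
$G{\left(L \right)} = 2$ ($G{\left(L \right)} = 8 + \left(-5 + 3\right) \left(2 + 1\right) = 8 - 6 = 2$)
$\left(-107 + G{\left(p \right)}\right) \left(-111\right) = \left(-107 + 2\right) \left(-111\right) = \left(-105\right) \left(-111\right) = 11655$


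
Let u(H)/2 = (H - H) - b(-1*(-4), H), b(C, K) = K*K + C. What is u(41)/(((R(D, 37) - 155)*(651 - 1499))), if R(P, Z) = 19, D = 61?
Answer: -1685/57664 ≈ -0.029221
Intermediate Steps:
b(C, K) = C + K² (b(C, K) = K² + C = C + K²)
u(H) = -8 - 2*H² (u(H) = 2*((H - H) - (-1*(-4) + H²)) = 2*(0 - (4 + H²)) = 2*(0 + (-4 - H²)) = 2*(-4 - H²) = -8 - 2*H²)
u(41)/(((R(D, 37) - 155)*(651 - 1499))) = (-8 - 2*41²)/(((19 - 155)*(651 - 1499))) = (-8 - 2*1681)/((-136*(-848))) = (-8 - 3362)/115328 = -3370*1/115328 = -1685/57664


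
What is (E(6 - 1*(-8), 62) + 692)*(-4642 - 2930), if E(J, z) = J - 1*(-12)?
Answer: -5436696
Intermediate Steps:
E(J, z) = 12 + J (E(J, z) = J + 12 = 12 + J)
(E(6 - 1*(-8), 62) + 692)*(-4642 - 2930) = ((12 + (6 - 1*(-8))) + 692)*(-4642 - 2930) = ((12 + (6 + 8)) + 692)*(-7572) = ((12 + 14) + 692)*(-7572) = (26 + 692)*(-7572) = 718*(-7572) = -5436696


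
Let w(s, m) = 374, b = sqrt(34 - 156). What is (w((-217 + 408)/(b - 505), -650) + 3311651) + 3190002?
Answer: 6502027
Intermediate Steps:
b = I*sqrt(122) (b = sqrt(-122) = I*sqrt(122) ≈ 11.045*I)
(w((-217 + 408)/(b - 505), -650) + 3311651) + 3190002 = (374 + 3311651) + 3190002 = 3312025 + 3190002 = 6502027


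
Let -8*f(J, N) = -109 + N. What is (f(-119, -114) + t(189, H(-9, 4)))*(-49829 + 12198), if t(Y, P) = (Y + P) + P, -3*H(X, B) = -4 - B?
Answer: -200686123/24 ≈ -8.3619e+6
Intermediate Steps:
H(X, B) = 4/3 + B/3 (H(X, B) = -(-4 - B)/3 = 4/3 + B/3)
t(Y, P) = Y + 2*P (t(Y, P) = (P + Y) + P = Y + 2*P)
f(J, N) = 109/8 - N/8 (f(J, N) = -(-109 + N)/8 = 109/8 - N/8)
(f(-119, -114) + t(189, H(-9, 4)))*(-49829 + 12198) = ((109/8 - ⅛*(-114)) + (189 + 2*(4/3 + (⅓)*4)))*(-49829 + 12198) = ((109/8 + 57/4) + (189 + 2*(4/3 + 4/3)))*(-37631) = (223/8 + (189 + 2*(8/3)))*(-37631) = (223/8 + (189 + 16/3))*(-37631) = (223/8 + 583/3)*(-37631) = (5333/24)*(-37631) = -200686123/24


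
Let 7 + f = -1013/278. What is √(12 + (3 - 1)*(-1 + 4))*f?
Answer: -8877*√2/278 ≈ -45.158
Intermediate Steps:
f = -2959/278 (f = -7 - 1013/278 = -2959/278 ≈ -10.644)
√(12 + (3 - 1)*(-1 + 4))*f = √(12 + (3 - 1)*(-1 + 4))*(-2959/278) = √(12 + 2*3)*(-2959/278) = √(12 + 6)*(-2959/278) = √18*(-2959/278) = (3*√2)*(-2959/278) = -8877*√2/278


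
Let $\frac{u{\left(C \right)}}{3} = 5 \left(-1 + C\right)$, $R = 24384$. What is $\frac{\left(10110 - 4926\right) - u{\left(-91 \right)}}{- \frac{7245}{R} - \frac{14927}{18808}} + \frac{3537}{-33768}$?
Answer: $- \frac{470625316221105}{78204800744} \approx -6017.9$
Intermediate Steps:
$u{\left(C \right)} = -15 + 15 C$ ($u{\left(C \right)} = 3 \cdot 5 \left(-1 + C\right) = 3 \left(-5 + 5 C\right) = -15 + 15 C$)
$\frac{\left(10110 - 4926\right) - u{\left(-91 \right)}}{- \frac{7245}{R} - \frac{14927}{18808}} + \frac{3537}{-33768} = \frac{\left(10110 - 4926\right) - \left(-15 + 15 \left(-91\right)\right)}{- \frac{7245}{24384} - \frac{14927}{18808}} + \frac{3537}{-33768} = \frac{5184 - \left(-15 - 1365\right)}{\left(-7245\right) \frac{1}{24384} - \frac{14927}{18808}} + 3537 \left(- \frac{1}{33768}\right) = \frac{5184 - -1380}{- \frac{2415}{8128} - \frac{14927}{18808}} - \frac{393}{3752} = \frac{5184 + 1380}{- \frac{20843497}{19108928}} - \frac{393}{3752} = 6564 \left(- \frac{19108928}{20843497}\right) - \frac{393}{3752} = - \frac{125431003392}{20843497} - \frac{393}{3752} = - \frac{470625316221105}{78204800744}$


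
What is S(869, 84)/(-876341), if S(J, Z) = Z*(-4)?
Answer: 336/876341 ≈ 0.00038341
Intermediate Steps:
S(J, Z) = -4*Z
S(869, 84)/(-876341) = -4*84/(-876341) = -336*(-1/876341) = 336/876341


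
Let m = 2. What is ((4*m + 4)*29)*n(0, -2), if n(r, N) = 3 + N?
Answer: 348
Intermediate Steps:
((4*m + 4)*29)*n(0, -2) = ((4*2 + 4)*29)*(3 - 2) = ((8 + 4)*29)*1 = (12*29)*1 = 348*1 = 348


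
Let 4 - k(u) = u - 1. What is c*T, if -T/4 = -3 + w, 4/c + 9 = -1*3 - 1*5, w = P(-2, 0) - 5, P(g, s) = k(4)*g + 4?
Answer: -96/17 ≈ -5.6471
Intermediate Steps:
k(u) = 5 - u (k(u) = 4 - (u - 1) = 4 - (-1 + u) = 4 + (1 - u) = 5 - u)
P(g, s) = 4 + g (P(g, s) = (5 - 1*4)*g + 4 = (5 - 4)*g + 4 = 1*g + 4 = g + 4 = 4 + g)
w = -3 (w = (4 - 2) - 5 = 2 - 5 = -3)
c = -4/17 (c = 4/(-9 + (-1*3 - 1*5)) = 4/(-9 + (-3 - 5)) = 4/(-9 - 8) = 4/(-17) = 4*(-1/17) = -4/17 ≈ -0.23529)
T = 24 (T = -4*(-3 - 3) = -4*(-6) = 24)
c*T = -4/17*24 = -96/17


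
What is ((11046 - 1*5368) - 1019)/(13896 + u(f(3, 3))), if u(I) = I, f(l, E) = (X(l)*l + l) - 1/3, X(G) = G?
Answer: 13977/41723 ≈ 0.33500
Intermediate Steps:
f(l, E) = -⅓ + l + l² (f(l, E) = (l*l + l) - 1/3 = (l² + l) - 1*⅓ = (l + l²) - ⅓ = -⅓ + l + l²)
((11046 - 1*5368) - 1019)/(13896 + u(f(3, 3))) = ((11046 - 1*5368) - 1019)/(13896 + (-⅓ + 3 + 3²)) = ((11046 - 5368) - 1019)/(13896 + (-⅓ + 3 + 9)) = (5678 - 1019)/(13896 + 35/3) = 4659/(41723/3) = 4659*(3/41723) = 13977/41723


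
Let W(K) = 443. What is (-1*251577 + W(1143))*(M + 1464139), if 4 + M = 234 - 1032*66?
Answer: -350647605438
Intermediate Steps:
M = -67882 (M = -4 + (234 - 1032*66) = -4 + (234 - 68112) = -4 - 67878 = -67882)
(-1*251577 + W(1143))*(M + 1464139) = (-1*251577 + 443)*(-67882 + 1464139) = (-251577 + 443)*1396257 = -251134*1396257 = -350647605438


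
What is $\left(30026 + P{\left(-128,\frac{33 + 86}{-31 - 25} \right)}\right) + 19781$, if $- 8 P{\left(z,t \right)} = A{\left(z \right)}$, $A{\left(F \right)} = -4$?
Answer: $\frac{99615}{2} \approx 49808.0$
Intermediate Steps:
$P{\left(z,t \right)} = \frac{1}{2}$ ($P{\left(z,t \right)} = \left(- \frac{1}{8}\right) \left(-4\right) = \frac{1}{2}$)
$\left(30026 + P{\left(-128,\frac{33 + 86}{-31 - 25} \right)}\right) + 19781 = \left(30026 + \frac{1}{2}\right) + 19781 = \frac{60053}{2} + 19781 = \frac{99615}{2}$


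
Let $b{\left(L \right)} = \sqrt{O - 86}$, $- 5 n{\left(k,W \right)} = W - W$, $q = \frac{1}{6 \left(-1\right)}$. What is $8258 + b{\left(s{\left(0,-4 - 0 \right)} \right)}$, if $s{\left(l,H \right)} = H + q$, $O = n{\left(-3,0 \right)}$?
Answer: $8258 + i \sqrt{86} \approx 8258.0 + 9.2736 i$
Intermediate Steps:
$q = - \frac{1}{6}$ ($q = \frac{1}{-6} = - \frac{1}{6} \approx -0.16667$)
$n{\left(k,W \right)} = 0$ ($n{\left(k,W \right)} = - \frac{W - W}{5} = \left(- \frac{1}{5}\right) 0 = 0$)
$O = 0$
$s{\left(l,H \right)} = - \frac{1}{6} + H$ ($s{\left(l,H \right)} = H - \frac{1}{6} = - \frac{1}{6} + H$)
$b{\left(L \right)} = i \sqrt{86}$ ($b{\left(L \right)} = \sqrt{0 - 86} = \sqrt{-86} = i \sqrt{86}$)
$8258 + b{\left(s{\left(0,-4 - 0 \right)} \right)} = 8258 + i \sqrt{86}$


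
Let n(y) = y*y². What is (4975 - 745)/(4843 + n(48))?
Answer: 846/23087 ≈ 0.036644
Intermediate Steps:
n(y) = y³
(4975 - 745)/(4843 + n(48)) = (4975 - 745)/(4843 + 48³) = 4230/(4843 + 110592) = 4230/115435 = 4230*(1/115435) = 846/23087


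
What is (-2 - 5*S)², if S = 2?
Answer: 144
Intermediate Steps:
(-2 - 5*S)² = (-2 - 5*2)² = (-2 - 10)² = (-12)² = 144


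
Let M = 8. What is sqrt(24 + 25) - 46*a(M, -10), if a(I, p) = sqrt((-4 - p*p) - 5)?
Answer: 7 - 46*I*sqrt(109) ≈ 7.0 - 480.25*I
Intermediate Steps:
a(I, p) = sqrt(-9 - p**2) (a(I, p) = sqrt((-4 - p**2) - 5) = sqrt(-9 - p**2))
sqrt(24 + 25) - 46*a(M, -10) = sqrt(24 + 25) - 46*sqrt(-9 - 1*(-10)**2) = sqrt(49) - 46*sqrt(-9 - 1*100) = 7 - 46*sqrt(-9 - 100) = 7 - 46*I*sqrt(109)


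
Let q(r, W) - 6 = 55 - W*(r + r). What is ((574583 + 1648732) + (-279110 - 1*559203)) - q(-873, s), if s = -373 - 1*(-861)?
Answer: 532893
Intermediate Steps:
s = 488 (s = -373 + 861 = 488)
q(r, W) = 61 - 2*W*r (q(r, W) = 6 + (55 - W*(r + r)) = 6 + (55 - W*2*r) = 6 + (55 - 2*W*r) = 61 - 2*W*r)
((574583 + 1648732) + (-279110 - 1*559203)) - q(-873, s) = ((574583 + 1648732) + (-279110 - 1*559203)) - (61 - 2*488*(-873)) = (2223315 + (-279110 - 559203)) - (61 + 852048) = (2223315 - 838313) - 1*852109 = 1385002 - 852109 = 532893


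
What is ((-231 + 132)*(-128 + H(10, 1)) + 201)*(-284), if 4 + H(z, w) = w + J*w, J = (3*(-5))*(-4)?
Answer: -2053320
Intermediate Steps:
J = 60 (J = -15*(-4) = 60)
H(z, w) = -4 + 61*w (H(z, w) = -4 + (w + 60*w) = -4 + 61*w)
((-231 + 132)*(-128 + H(10, 1)) + 201)*(-284) = ((-231 + 132)*(-128 + (-4 + 61*1)) + 201)*(-284) = (-99*(-128 + (-4 + 61)) + 201)*(-284) = (-99*(-128 + 57) + 201)*(-284) = (-99*(-71) + 201)*(-284) = (7029 + 201)*(-284) = 7230*(-284) = -2053320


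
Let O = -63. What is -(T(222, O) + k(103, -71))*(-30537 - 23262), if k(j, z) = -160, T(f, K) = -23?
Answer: -9845217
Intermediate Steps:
-(T(222, O) + k(103, -71))*(-30537 - 23262) = -(-23 - 160)*(-30537 - 23262) = -(-183)*(-53799) = -1*9845217 = -9845217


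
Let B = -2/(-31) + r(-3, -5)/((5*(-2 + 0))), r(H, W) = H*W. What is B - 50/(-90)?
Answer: -491/558 ≈ -0.87993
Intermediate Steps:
B = -89/62 (B = -2/(-31) + (-3*(-5))/((5*(-2 + 0))) = -2*(-1/31) + 15/((5*(-2))) = 2/31 + 15/(-10) = 2/31 + 15*(-1/10) = 2/31 - 3/2 = -89/62 ≈ -1.4355)
B - 50/(-90) = -89/62 - 50/(-90) = -89/62 - 50*(-1/90) = -89/62 + 5/9 = -491/558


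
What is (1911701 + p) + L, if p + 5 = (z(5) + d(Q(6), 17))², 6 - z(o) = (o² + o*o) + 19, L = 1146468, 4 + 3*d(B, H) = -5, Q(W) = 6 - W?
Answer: 3062520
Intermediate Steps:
d(B, H) = -3 (d(B, H) = -4/3 + (⅓)*(-5) = -4/3 - 5/3 = -3)
z(o) = -13 - 2*o² (z(o) = 6 - ((o² + o*o) + 19) = 6 - ((o² + o²) + 19) = 6 - (2*o² + 19) = 6 - (19 + 2*o²) = 6 + (-19 - 2*o²) = -13 - 2*o²)
p = 4351 (p = -5 + ((-13 - 2*5²) - 3)² = -5 + ((-13 - 2*25) - 3)² = -5 + ((-13 - 50) - 3)² = -5 + (-63 - 3)² = -5 + (-66)² = -5 + 4356 = 4351)
(1911701 + p) + L = (1911701 + 4351) + 1146468 = 1916052 + 1146468 = 3062520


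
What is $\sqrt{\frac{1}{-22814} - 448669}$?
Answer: $\frac{3 i \sqrt{25946956801282}}{22814} \approx 669.83 i$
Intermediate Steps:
$\sqrt{\frac{1}{-22814} - 448669} = \sqrt{- \frac{1}{22814} - 448669} = \sqrt{- \frac{10235934567}{22814}} = \frac{3 i \sqrt{25946956801282}}{22814}$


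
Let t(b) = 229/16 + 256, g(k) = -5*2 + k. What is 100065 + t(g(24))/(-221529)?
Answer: 354676785835/3544464 ≈ 1.0007e+5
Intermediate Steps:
g(k) = -10 + k
t(b) = 4325/16 (t(b) = 229*(1/16) + 256 = 229/16 + 256 = 4325/16)
100065 + t(g(24))/(-221529) = 100065 + (4325/16)/(-221529) = 100065 + (4325/16)*(-1/221529) = 100065 - 4325/3544464 = 354676785835/3544464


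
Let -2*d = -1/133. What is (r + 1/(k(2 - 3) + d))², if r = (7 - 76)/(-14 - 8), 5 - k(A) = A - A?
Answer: 78872161/7086244 ≈ 11.130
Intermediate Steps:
k(A) = 5 (k(A) = 5 - (A - A) = 5 - 1*0 = 5 + 0 = 5)
r = 69/22 (r = -69/(-22) = -69*(-1/22) = 69/22 ≈ 3.1364)
d = 1/266 (d = -(-1)/(2*133) = -½*(-1/133) = 1/266 ≈ 0.0037594)
(r + 1/(k(2 - 3) + d))² = (69/22 + 1/(5 + 1/266))² = (69/22 + 1/(1331/266))² = (69/22 + 266/1331)² = (8881/2662)² = 78872161/7086244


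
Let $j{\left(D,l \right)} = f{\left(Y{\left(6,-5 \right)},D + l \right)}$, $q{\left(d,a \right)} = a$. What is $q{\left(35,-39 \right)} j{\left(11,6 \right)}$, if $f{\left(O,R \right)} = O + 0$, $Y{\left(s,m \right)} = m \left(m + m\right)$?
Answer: $-1950$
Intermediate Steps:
$Y{\left(s,m \right)} = 2 m^{2}$ ($Y{\left(s,m \right)} = m 2 m = 2 m^{2}$)
$f{\left(O,R \right)} = O$
$j{\left(D,l \right)} = 50$ ($j{\left(D,l \right)} = 2 \left(-5\right)^{2} = 2 \cdot 25 = 50$)
$q{\left(35,-39 \right)} j{\left(11,6 \right)} = \left(-39\right) 50 = -1950$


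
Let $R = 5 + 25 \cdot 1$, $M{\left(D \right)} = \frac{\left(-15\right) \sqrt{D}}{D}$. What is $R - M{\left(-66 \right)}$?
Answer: $30 - \frac{5 i \sqrt{66}}{22} \approx 30.0 - 1.8464 i$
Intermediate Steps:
$M{\left(D \right)} = - \frac{15}{\sqrt{D}}$
$R = 30$ ($R = 5 + 25 = 30$)
$R - M{\left(-66 \right)} = 30 - - \frac{15}{i \sqrt{66}} = 30 - - 15 \left(- \frac{i \sqrt{66}}{66}\right) = 30 - \frac{5 i \sqrt{66}}{22}$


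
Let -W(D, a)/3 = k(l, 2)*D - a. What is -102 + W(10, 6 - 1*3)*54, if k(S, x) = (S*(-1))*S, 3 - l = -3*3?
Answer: 233664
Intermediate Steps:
l = 12 (l = 3 - (-3)*3 = 3 - 1*(-9) = 3 + 9 = 12)
k(S, x) = -S² (k(S, x) = (-S)*S = -S²)
W(D, a) = 3*a + 432*D (W(D, a) = -3*((-1*12²)*D - a) = -3*((-1*144)*D - a) = -3*(-144*D - a) = -3*(-a - 144*D) = 3*a + 432*D)
-102 + W(10, 6 - 1*3)*54 = -102 + (3*(6 - 1*3) + 432*10)*54 = -102 + (3*(6 - 3) + 4320)*54 = -102 + (3*3 + 4320)*54 = -102 + (9 + 4320)*54 = -102 + 4329*54 = -102 + 233766 = 233664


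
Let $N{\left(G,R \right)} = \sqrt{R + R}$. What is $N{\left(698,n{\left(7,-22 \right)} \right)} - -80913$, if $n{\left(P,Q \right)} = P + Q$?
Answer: $80913 + i \sqrt{30} \approx 80913.0 + 5.4772 i$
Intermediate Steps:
$N{\left(G,R \right)} = \sqrt{2} \sqrt{R}$ ($N{\left(G,R \right)} = \sqrt{2 R} = \sqrt{2} \sqrt{R}$)
$N{\left(698,n{\left(7,-22 \right)} \right)} - -80913 = \sqrt{2} \sqrt{7 - 22} - -80913 = \sqrt{2} \sqrt{-15} + 80913 = \sqrt{2} i \sqrt{15} + 80913 = i \sqrt{30} + 80913 = 80913 + i \sqrt{30}$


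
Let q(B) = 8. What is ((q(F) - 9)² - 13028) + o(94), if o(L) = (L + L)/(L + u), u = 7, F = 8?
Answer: -1315539/101 ≈ -13025.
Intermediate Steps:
o(L) = 2*L/(7 + L) (o(L) = (L + L)/(L + 7) = (2*L)/(7 + L) = 2*L/(7 + L))
((q(F) - 9)² - 13028) + o(94) = ((8 - 9)² - 13028) + 2*94/(7 + 94) = ((-1)² - 13028) + 2*94/101 = (1 - 13028) + 2*94*(1/101) = -13027 + 188/101 = -1315539/101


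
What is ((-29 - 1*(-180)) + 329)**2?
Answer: 230400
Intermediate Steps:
((-29 - 1*(-180)) + 329)**2 = ((-29 + 180) + 329)**2 = (151 + 329)**2 = 480**2 = 230400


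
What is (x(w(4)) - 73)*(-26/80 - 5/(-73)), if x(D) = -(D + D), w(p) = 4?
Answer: 60669/2920 ≈ 20.777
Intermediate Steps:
x(D) = -2*D
(x(w(4)) - 73)*(-26/80 - 5/(-73)) = (-2*4 - 73)*(-26/80 - 5/(-73)) = (-8 - 73)*(-26*1/80 - 5*(-1/73)) = -81*(-13/40 + 5/73) = -81*(-749/2920) = 60669/2920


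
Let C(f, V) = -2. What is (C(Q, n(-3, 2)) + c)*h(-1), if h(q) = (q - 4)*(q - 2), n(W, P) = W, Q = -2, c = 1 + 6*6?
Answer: 525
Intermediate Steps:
c = 37 (c = 1 + 36 = 37)
h(q) = (-4 + q)*(-2 + q)
(C(Q, n(-3, 2)) + c)*h(-1) = (-2 + 37)*(8 + (-1)² - 6*(-1)) = 35*(8 + 1 + 6) = 35*15 = 525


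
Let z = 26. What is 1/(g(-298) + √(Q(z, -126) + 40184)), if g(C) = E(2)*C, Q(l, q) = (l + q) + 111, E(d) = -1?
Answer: 298/48609 - √40195/48609 ≈ 0.0020061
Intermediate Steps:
Q(l, q) = 111 + l + q
g(C) = -C
1/(g(-298) + √(Q(z, -126) + 40184)) = 1/(-1*(-298) + √((111 + 26 - 126) + 40184)) = 1/(298 + √(11 + 40184)) = 1/(298 + √40195)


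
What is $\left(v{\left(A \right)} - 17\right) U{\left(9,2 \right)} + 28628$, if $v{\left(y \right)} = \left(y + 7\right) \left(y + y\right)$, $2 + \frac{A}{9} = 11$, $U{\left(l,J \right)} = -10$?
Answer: $-113762$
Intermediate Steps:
$A = 81$ ($A = -18 + 9 \cdot 11 = -18 + 99 = 81$)
$v{\left(y \right)} = 2 y \left(7 + y\right)$ ($v{\left(y \right)} = \left(7 + y\right) 2 y = 2 y \left(7 + y\right)$)
$\left(v{\left(A \right)} - 17\right) U{\left(9,2 \right)} + 28628 = \left(2 \cdot 81 \left(7 + 81\right) - 17\right) \left(-10\right) + 28628 = \left(2 \cdot 81 \cdot 88 - 17\right) \left(-10\right) + 28628 = \left(14256 - 17\right) \left(-10\right) + 28628 = 14239 \left(-10\right) + 28628 = -142390 + 28628 = -113762$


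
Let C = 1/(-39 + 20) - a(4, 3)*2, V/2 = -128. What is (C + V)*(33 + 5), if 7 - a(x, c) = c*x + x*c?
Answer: -8438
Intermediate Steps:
V = -256 (V = 2*(-128) = -256)
a(x, c) = 7 - 2*c*x (a(x, c) = 7 - (c*x + x*c) = 7 - (c*x + c*x) = 7 - 2*c*x)
C = 645/19 (C = 1/(-39 + 20) - (7 - 2*3*4)*2 = 1/(-19) - (7 - 24)*2 = -1/19 - (-17)*2 = -1/19 - 1*(-34) = -1/19 + 34 = 645/19 ≈ 33.947)
(C + V)*(33 + 5) = (645/19 - 256)*(33 + 5) = -4219/19*38 = -8438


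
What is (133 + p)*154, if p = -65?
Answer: 10472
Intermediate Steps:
(133 + p)*154 = (133 - 65)*154 = 68*154 = 10472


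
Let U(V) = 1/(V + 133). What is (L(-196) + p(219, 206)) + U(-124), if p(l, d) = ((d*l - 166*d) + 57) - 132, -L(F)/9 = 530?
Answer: 54658/9 ≈ 6073.1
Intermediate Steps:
L(F) = -4770 (L(F) = -9*530 = -4770)
p(l, d) = -75 - 166*d + d*l (p(l, d) = ((-166*d + d*l) + 57) - 132 = (57 - 166*d + d*l) - 132 = -75 - 166*d + d*l)
U(V) = 1/(133 + V)
(L(-196) + p(219, 206)) + U(-124) = (-4770 + (-75 - 166*206 + 206*219)) + 1/(133 - 124) = (-4770 + (-75 - 34196 + 45114)) + 1/9 = (-4770 + 10843) + 1/9 = 6073 + 1/9 = 54658/9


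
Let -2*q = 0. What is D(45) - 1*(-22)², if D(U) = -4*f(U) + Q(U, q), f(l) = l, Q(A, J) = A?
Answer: -619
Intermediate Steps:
q = 0 (q = -½*0 = 0)
D(U) = -3*U (D(U) = -4*U + U = -3*U)
D(45) - 1*(-22)² = -3*45 - 1*(-22)² = -135 - 1*484 = -135 - 484 = -619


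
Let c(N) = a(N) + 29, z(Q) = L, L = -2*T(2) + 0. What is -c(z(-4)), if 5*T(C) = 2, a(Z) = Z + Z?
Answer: -137/5 ≈ -27.400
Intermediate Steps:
a(Z) = 2*Z
T(C) = ⅖ (T(C) = (⅕)*2 = ⅖)
L = -⅘ (L = -2*⅖ + 0 = -⅘ + 0 = -⅘ ≈ -0.80000)
z(Q) = -⅘
c(N) = 29 + 2*N (c(N) = 2*N + 29 = 29 + 2*N)
-c(z(-4)) = -(29 + 2*(-⅘)) = -(29 - 8/5) = -1*137/5 = -137/5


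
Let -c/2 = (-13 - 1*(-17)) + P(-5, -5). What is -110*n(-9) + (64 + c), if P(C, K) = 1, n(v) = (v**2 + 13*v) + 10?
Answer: 2914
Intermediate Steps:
n(v) = 10 + v**2 + 13*v
c = -10 (c = -2*((-13 - 1*(-17)) + 1) = -2*((-13 + 17) + 1) = -2*(4 + 1) = -2*5 = -10)
-110*n(-9) + (64 + c) = -110*(10 + (-9)**2 + 13*(-9)) + (64 - 10) = -110*(10 + 81 - 117) + 54 = -110*(-26) + 54 = 2860 + 54 = 2914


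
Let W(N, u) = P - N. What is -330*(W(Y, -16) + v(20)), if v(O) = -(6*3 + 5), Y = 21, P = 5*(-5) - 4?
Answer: 24090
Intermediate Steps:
P = -29 (P = -25 - 4 = -29)
W(N, u) = -29 - N
v(O) = -23 (v(O) = -(18 + 5) = -1*23 = -23)
-330*(W(Y, -16) + v(20)) = -330*((-29 - 1*21) - 23) = -330*((-29 - 21) - 23) = -330*(-50 - 23) = -330*(-73) = 24090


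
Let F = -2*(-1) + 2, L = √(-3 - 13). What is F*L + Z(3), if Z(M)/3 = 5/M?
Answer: 5 + 16*I ≈ 5.0 + 16.0*I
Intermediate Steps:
L = 4*I (L = √(-16) = 4*I ≈ 4.0*I)
Z(M) = 15/M (Z(M) = 3*(5/M) = 15/M)
F = 4 (F = 2 + 2 = 4)
F*L + Z(3) = 4*(4*I) + 15/3 = 16*I + 15*(⅓) = 16*I + 5 = 5 + 16*I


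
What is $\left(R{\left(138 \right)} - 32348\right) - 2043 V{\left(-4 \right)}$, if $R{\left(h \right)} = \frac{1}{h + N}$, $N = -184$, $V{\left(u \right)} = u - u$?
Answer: $- \frac{1488009}{46} \approx -32348.0$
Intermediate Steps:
$V{\left(u \right)} = 0$
$R{\left(h \right)} = \frac{1}{-184 + h}$ ($R{\left(h \right)} = \frac{1}{h - 184} = \frac{1}{-184 + h}$)
$\left(R{\left(138 \right)} - 32348\right) - 2043 V{\left(-4 \right)} = \left(\frac{1}{-184 + 138} - 32348\right) - 0 = \left(\frac{1}{-46} - 32348\right) + 0 = \left(- \frac{1}{46} - 32348\right) + 0 = - \frac{1488009}{46} + 0 = - \frac{1488009}{46}$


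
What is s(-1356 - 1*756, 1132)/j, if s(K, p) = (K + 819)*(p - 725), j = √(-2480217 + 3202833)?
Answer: -175417*√180654/120436 ≈ -619.07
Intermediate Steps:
j = 2*√180654 (j = √722616 = 2*√180654 ≈ 850.07)
s(K, p) = (-725 + p)*(819 + K) (s(K, p) = (819 + K)*(-725 + p) = (-725 + p)*(819 + K))
s(-1356 - 1*756, 1132)/j = (-593775 - 725*(-1356 - 1*756) + 819*1132 + (-1356 - 1*756)*1132)/((2*√180654)) = (-593775 - 725*(-1356 - 756) + 927108 + (-1356 - 756)*1132)*(√180654/361308) = (-593775 - 725*(-2112) + 927108 - 2112*1132)*(√180654/361308) = (-593775 + 1531200 + 927108 - 2390784)*(√180654/361308) = -175417*√180654/120436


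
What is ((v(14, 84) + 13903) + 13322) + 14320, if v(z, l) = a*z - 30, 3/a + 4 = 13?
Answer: 124559/3 ≈ 41520.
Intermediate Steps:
a = ⅓ (a = 3/(-4 + 13) = 3/9 = 3*(⅑) = ⅓ ≈ 0.33333)
v(z, l) = -30 + z/3 (v(z, l) = z/3 - 30 = -30 + z/3)
((v(14, 84) + 13903) + 13322) + 14320 = (((-30 + (⅓)*14) + 13903) + 13322) + 14320 = (((-30 + 14/3) + 13903) + 13322) + 14320 = ((-76/3 + 13903) + 13322) + 14320 = (41633/3 + 13322) + 14320 = 81599/3 + 14320 = 124559/3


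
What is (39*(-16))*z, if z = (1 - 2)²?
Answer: -624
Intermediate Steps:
z = 1 (z = (-1)² = 1)
(39*(-16))*z = (39*(-16))*1 = -624*1 = -624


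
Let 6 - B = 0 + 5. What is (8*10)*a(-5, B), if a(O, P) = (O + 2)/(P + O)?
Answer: 60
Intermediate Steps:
B = 1 (B = 6 - (0 + 5) = 6 - 1*5 = 6 - 5 = 1)
a(O, P) = (2 + O)/(O + P)
(8*10)*a(-5, B) = (8*10)*((2 - 5)/(-5 + 1)) = 80*(-3/(-4)) = 80*(-¼*(-3)) = 80*(¾) = 60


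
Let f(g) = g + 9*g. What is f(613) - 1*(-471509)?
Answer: 477639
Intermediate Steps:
f(g) = 10*g
f(613) - 1*(-471509) = 10*613 - 1*(-471509) = 6130 + 471509 = 477639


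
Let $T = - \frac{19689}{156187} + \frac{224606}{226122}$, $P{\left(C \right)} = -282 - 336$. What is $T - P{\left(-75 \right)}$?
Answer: $\frac{10928365106158}{17658658407} \approx 618.87$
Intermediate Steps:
$P{\left(C \right)} = -618$
$T = \frac{15314210632}{17658658407}$ ($T = \left(-19689\right) \frac{1}{156187} + 224606 \cdot \frac{1}{226122} = - \frac{19689}{156187} + \frac{112303}{113061} = \frac{15314210632}{17658658407} \approx 0.86724$)
$T - P{\left(-75 \right)} = \frac{15314210632}{17658658407} - -618 = \frac{15314210632}{17658658407} + 618 = \frac{10928365106158}{17658658407}$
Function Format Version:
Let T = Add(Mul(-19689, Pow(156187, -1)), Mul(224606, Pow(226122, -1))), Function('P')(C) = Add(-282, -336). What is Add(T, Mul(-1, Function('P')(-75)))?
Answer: Rational(10928365106158, 17658658407) ≈ 618.87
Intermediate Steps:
Function('P')(C) = -618
T = Rational(15314210632, 17658658407) (T = Add(Mul(-19689, Rational(1, 156187)), Mul(224606, Rational(1, 226122))) = Add(Rational(-19689, 156187), Rational(112303, 113061)) = Rational(15314210632, 17658658407) ≈ 0.86724)
Add(T, Mul(-1, Function('P')(-75))) = Add(Rational(15314210632, 17658658407), Mul(-1, -618)) = Add(Rational(15314210632, 17658658407), 618) = Rational(10928365106158, 17658658407)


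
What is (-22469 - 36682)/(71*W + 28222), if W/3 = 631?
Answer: -59151/162625 ≈ -0.36373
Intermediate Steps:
W = 1893 (W = 3*631 = 1893)
(-22469 - 36682)/(71*W + 28222) = (-22469 - 36682)/(71*1893 + 28222) = -59151/(134403 + 28222) = -59151/162625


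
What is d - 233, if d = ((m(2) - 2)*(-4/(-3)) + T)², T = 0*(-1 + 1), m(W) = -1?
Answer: -217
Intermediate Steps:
T = 0 (T = 0*0 = 0)
d = 16 (d = ((-1 - 2)*(-4/(-3)) + 0)² = (-(-12)*(-1)/3 + 0)² = (-3*4/3 + 0)² = (-4 + 0)² = (-4)² = 16)
d - 233 = 16 - 233 = -217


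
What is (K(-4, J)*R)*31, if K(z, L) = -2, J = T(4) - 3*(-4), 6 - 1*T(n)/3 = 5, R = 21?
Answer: -1302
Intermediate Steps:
T(n) = 3 (T(n) = 18 - 3*5 = 18 - 15 = 3)
J = 15 (J = 3 - 3*(-4) = 3 + 12 = 15)
(K(-4, J)*R)*31 = -2*21*31 = -42*31 = -1302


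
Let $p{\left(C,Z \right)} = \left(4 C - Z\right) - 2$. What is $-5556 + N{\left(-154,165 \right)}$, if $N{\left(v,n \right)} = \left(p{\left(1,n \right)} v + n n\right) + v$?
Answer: $46617$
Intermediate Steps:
$p{\left(C,Z \right)} = -2 - Z + 4 C$ ($p{\left(C,Z \right)} = \left(- Z + 4 C\right) - 2 = -2 - Z + 4 C$)
$N{\left(v,n \right)} = v + n^{2} + v \left(2 - n\right)$ ($N{\left(v,n \right)} = \left(\left(-2 - n + 4 \cdot 1\right) v + n n\right) + v = \left(\left(-2 - n + 4\right) v + n^{2}\right) + v = \left(\left(2 - n\right) v + n^{2}\right) + v = \left(v \left(2 - n\right) + n^{2}\right) + v = \left(n^{2} + v \left(2 - n\right)\right) + v = v + n^{2} + v \left(2 - n\right)$)
$-5556 + N{\left(-154,165 \right)} = -5556 - \left(154 - 27225 - 154 \left(-2 + 165\right)\right) = -5556 - \left(-27071 - 25102\right) = -5556 + \left(-154 + 27225 + 25102\right) = -5556 + 52173 = 46617$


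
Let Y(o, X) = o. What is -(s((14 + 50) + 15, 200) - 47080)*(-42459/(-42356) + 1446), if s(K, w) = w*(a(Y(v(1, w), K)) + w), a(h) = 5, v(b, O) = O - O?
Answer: 93159637200/10589 ≈ 8.7978e+6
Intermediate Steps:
v(b, O) = 0
s(K, w) = w*(5 + w)
-(s((14 + 50) + 15, 200) - 47080)*(-42459/(-42356) + 1446) = -(200*(5 + 200) - 47080)*(-42459/(-42356) + 1446) = -(200*205 - 47080)*(-42459*(-1/42356) + 1446) = -(41000 - 47080)*(42459/42356 + 1446) = -(-6080)*61289235/42356 = -1*(-93159637200/10589) = 93159637200/10589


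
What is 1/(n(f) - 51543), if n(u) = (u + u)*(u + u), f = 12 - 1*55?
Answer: -1/44147 ≈ -2.2652e-5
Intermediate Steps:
f = -43 (f = 12 - 55 = -43)
n(u) = 4*u² (n(u) = (2*u)*(2*u) = 4*u²)
1/(n(f) - 51543) = 1/(4*(-43)² - 51543) = 1/(4*1849 - 51543) = 1/(7396 - 51543) = 1/(-44147) = -1/44147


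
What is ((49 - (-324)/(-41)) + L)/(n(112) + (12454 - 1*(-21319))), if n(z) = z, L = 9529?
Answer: 392374/1389285 ≈ 0.28243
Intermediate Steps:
((49 - (-324)/(-41)) + L)/(n(112) + (12454 - 1*(-21319))) = ((49 - (-324)/(-41)) + 9529)/(112 + (12454 - 1*(-21319))) = ((49 - (-324)*(-1)/41) + 9529)/(112 + (12454 + 21319)) = ((49 - 27*12/41) + 9529)/(112 + 33773) = ((49 - 324/41) + 9529)/33885 = (1685/41 + 9529)*(1/33885) = (392374/41)*(1/33885) = 392374/1389285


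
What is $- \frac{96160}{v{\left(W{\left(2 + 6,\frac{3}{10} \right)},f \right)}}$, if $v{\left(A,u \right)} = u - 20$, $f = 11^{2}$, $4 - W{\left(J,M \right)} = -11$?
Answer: $- \frac{96160}{101} \approx -952.08$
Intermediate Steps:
$W{\left(J,M \right)} = 15$ ($W{\left(J,M \right)} = 4 - -11 = 4 + 11 = 15$)
$f = 121$
$v{\left(A,u \right)} = -20 + u$
$- \frac{96160}{v{\left(W{\left(2 + 6,\frac{3}{10} \right)},f \right)}} = - \frac{96160}{-20 + 121} = - \frac{96160}{101}$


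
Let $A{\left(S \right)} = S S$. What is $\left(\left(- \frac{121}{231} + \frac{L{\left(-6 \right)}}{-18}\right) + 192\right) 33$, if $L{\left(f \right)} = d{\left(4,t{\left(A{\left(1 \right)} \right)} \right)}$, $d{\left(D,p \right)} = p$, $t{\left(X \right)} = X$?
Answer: $\frac{265309}{42} \approx 6316.9$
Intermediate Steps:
$A{\left(S \right)} = S^{2}$
$L{\left(f \right)} = 1$ ($L{\left(f \right)} = 1^{2} = 1$)
$\left(\left(- \frac{121}{231} + \frac{L{\left(-6 \right)}}{-18}\right) + 192\right) 33 = \left(\left(- \frac{121}{231} + 1 \frac{1}{-18}\right) + 192\right) 33 = \left(\left(\left(-121\right) \frac{1}{231} + 1 \left(- \frac{1}{18}\right)\right) + 192\right) 33 = \left(\left(- \frac{11}{21} - \frac{1}{18}\right) + 192\right) 33 = \left(- \frac{73}{126} + 192\right) 33 = \frac{24119}{126} \cdot 33 = \frac{265309}{42}$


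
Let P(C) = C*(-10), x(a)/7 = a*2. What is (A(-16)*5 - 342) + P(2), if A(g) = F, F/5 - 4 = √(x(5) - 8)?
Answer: -262 + 25*√62 ≈ -65.150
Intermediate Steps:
x(a) = 14*a (x(a) = 7*(a*2) = 7*(2*a) = 14*a)
F = 20 + 5*√62 (F = 20 + 5*√(14*5 - 8) = 20 + 5*√(70 - 8) = 20 + 5*√62 ≈ 59.370)
A(g) = 20 + 5*√62
P(C) = -10*C
(A(-16)*5 - 342) + P(2) = ((20 + 5*√62)*5 - 342) - 10*2 = ((100 + 25*√62) - 342) - 20 = (-242 + 25*√62) - 20 = -262 + 25*√62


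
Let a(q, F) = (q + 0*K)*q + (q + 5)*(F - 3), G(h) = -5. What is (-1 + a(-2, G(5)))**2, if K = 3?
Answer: 441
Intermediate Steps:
a(q, F) = q**2 + (-3 + F)*(5 + q) (a(q, F) = (q + 0*3)*q + (q + 5)*(F - 3) = (q + 0)*q + (5 + q)*(-3 + F) = q*q + (-3 + F)*(5 + q) = q**2 + (-3 + F)*(5 + q))
(-1 + a(-2, G(5)))**2 = (-1 + (-15 + (-2)**2 - 3*(-2) + 5*(-5) - 5*(-2)))**2 = (-1 + (-15 + 4 + 6 - 25 + 10))**2 = (-1 - 20)**2 = (-21)**2 = 441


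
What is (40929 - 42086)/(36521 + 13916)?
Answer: -1157/50437 ≈ -0.022940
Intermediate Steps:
(40929 - 42086)/(36521 + 13916) = -1157/50437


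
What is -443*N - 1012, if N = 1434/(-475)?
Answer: 154562/475 ≈ 325.39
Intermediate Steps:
N = -1434/475 (N = 1434*(-1/475) = -1434/475 ≈ -3.0189)
-443*N - 1012 = -443*(-1434/475) - 1012 = 635262/475 - 1012 = 154562/475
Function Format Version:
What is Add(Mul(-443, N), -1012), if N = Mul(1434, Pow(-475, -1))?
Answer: Rational(154562, 475) ≈ 325.39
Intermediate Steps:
N = Rational(-1434, 475) (N = Mul(1434, Rational(-1, 475)) = Rational(-1434, 475) ≈ -3.0189)
Add(Mul(-443, N), -1012) = Add(Mul(-443, Rational(-1434, 475)), -1012) = Add(Rational(635262, 475), -1012) = Rational(154562, 475)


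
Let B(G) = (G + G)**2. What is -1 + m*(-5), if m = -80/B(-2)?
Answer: 24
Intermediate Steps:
B(G) = 4*G**2 (B(G) = (2*G)**2 = 4*G**2)
m = -5 (m = -80/(4*(-2)**2) = -80/(4*4) = -80/16 = -80*1/16 = -5)
-1 + m*(-5) = -1 - 5*(-5) = -1 + 25 = 24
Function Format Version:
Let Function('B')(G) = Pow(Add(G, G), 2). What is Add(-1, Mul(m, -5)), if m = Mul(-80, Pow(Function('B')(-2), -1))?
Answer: 24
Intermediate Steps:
Function('B')(G) = Mul(4, Pow(G, 2)) (Function('B')(G) = Pow(Mul(2, G), 2) = Mul(4, Pow(G, 2)))
m = -5 (m = Mul(-80, Pow(Mul(4, Pow(-2, 2)), -1)) = Mul(-80, Pow(Mul(4, 4), -1)) = Mul(-80, Pow(16, -1)) = Mul(-80, Rational(1, 16)) = -5)
Add(-1, Mul(m, -5)) = Add(-1, Mul(-5, -5)) = Add(-1, 25) = 24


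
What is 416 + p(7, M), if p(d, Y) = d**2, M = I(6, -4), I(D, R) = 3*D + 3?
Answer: 465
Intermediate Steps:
I(D, R) = 3 + 3*D
M = 21 (M = 3 + 3*6 = 3 + 18 = 21)
416 + p(7, M) = 416 + 7**2 = 416 + 49 = 465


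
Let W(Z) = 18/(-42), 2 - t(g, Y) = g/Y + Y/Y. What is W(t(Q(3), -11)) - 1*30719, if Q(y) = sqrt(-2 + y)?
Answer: -215036/7 ≈ -30719.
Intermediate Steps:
t(g, Y) = 1 - g/Y (t(g, Y) = 2 - (g/Y + Y/Y) = 2 - (g/Y + 1) = 2 - (1 + g/Y) = 2 + (-1 - g/Y) = 1 - g/Y)
W(Z) = -3/7 (W(Z) = 18*(-1/42) = -3/7)
W(t(Q(3), -11)) - 1*30719 = -3/7 - 1*30719 = -3/7 - 30719 = -215036/7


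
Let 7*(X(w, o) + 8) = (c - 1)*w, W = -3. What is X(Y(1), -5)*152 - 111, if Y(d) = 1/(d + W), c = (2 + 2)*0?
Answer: -9213/7 ≈ -1316.1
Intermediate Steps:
c = 0 (c = 4*0 = 0)
Y(d) = 1/(-3 + d) (Y(d) = 1/(d - 3) = 1/(-3 + d))
X(w, o) = -8 - w/7 (X(w, o) = -8 + ((0 - 1)*w)/7 = -8 + (-w)/7 = -8 - w/7)
X(Y(1), -5)*152 - 111 = (-8 - 1/(7*(-3 + 1)))*152 - 111 = (-8 - ⅐/(-2))*152 - 111 = (-8 - ⅐*(-½))*152 - 111 = (-8 + 1/14)*152 - 111 = -111/14*152 - 111 = -8436/7 - 111 = -9213/7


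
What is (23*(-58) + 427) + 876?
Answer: -31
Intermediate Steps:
(23*(-58) + 427) + 876 = (-1334 + 427) + 876 = -907 + 876 = -31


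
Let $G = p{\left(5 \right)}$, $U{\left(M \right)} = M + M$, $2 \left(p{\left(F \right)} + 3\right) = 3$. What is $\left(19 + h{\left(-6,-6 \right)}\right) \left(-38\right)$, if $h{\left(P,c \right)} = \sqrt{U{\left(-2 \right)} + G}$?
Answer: $-722 - 19 i \sqrt{22} \approx -722.0 - 89.118 i$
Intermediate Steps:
$p{\left(F \right)} = - \frac{3}{2}$ ($p{\left(F \right)} = -3 + \frac{1}{2} \cdot 3 = -3 + \frac{3}{2} = - \frac{3}{2}$)
$U{\left(M \right)} = 2 M$
$G = - \frac{3}{2} \approx -1.5$
$h{\left(P,c \right)} = \frac{i \sqrt{22}}{2}$ ($h{\left(P,c \right)} = \sqrt{2 \left(-2\right) - \frac{3}{2}} = \sqrt{-4 - \frac{3}{2}} = \sqrt{- \frac{11}{2}} = \frac{i \sqrt{22}}{2}$)
$\left(19 + h{\left(-6,-6 \right)}\right) \left(-38\right) = \left(19 + \frac{i \sqrt{22}}{2}\right) \left(-38\right) = -722 - 19 i \sqrt{22}$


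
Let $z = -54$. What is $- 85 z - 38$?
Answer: $4552$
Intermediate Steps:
$- 85 z - 38 = \left(-85\right) \left(-54\right) - 38 = 4590 - 38 = 4552$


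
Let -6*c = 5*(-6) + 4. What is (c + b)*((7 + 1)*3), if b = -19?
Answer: -352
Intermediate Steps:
c = 13/3 (c = -(5*(-6) + 4)/6 = -(-30 + 4)/6 = -⅙*(-26) = 13/3 ≈ 4.3333)
(c + b)*((7 + 1)*3) = (13/3 - 19)*((7 + 1)*3) = -352*3/3 = -44/3*24 = -352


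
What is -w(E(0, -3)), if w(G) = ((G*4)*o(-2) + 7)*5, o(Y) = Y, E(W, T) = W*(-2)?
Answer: -35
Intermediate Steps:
E(W, T) = -2*W
w(G) = 35 - 40*G (w(G) = ((G*4)*(-2) + 7)*5 = ((4*G)*(-2) + 7)*5 = (-8*G + 7)*5 = (7 - 8*G)*5 = 35 - 40*G)
-w(E(0, -3)) = -(35 - (-80)*0) = -(35 - 40*0) = -(35 + 0) = -1*35 = -35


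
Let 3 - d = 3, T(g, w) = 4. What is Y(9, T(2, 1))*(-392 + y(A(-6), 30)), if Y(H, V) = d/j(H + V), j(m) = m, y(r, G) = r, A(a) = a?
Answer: 0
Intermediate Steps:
d = 0 (d = 3 - 1*3 = 3 - 3 = 0)
Y(H, V) = 0 (Y(H, V) = 0/(H + V) = 0)
Y(9, T(2, 1))*(-392 + y(A(-6), 30)) = 0*(-392 - 6) = 0*(-398) = 0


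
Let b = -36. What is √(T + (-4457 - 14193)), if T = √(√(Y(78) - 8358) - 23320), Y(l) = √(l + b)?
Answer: √(-18650 + √(-23320 + √(-8358 + √42))) ≈ 0.5591 + 136.56*I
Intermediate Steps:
Y(l) = √(-36 + l) (Y(l) = √(l - 36) = √(-36 + l))
T = √(-23320 + √(-8358 + √42)) (T = √(√(√(-36 + 78) - 8358) - 23320) = √(√(√42 - 8358) - 23320) = √(√(-8358 + √42) - 23320) = √(-23320 + √(-8358 + √42)) ≈ 0.2992 + 152.71*I)
√(T + (-4457 - 14193)) = √(√(-23320 + √(-8358 + √42)) + (-4457 - 14193)) = √(√(-23320 + √(-8358 + √42)) - 18650) = √(-18650 + √(-23320 + √(-8358 + √42)))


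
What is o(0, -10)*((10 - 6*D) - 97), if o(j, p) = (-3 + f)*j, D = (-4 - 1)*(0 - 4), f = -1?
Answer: 0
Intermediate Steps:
D = 20 (D = -5*(-4) = 20)
o(j, p) = -4*j (o(j, p) = (-3 - 1)*j = -4*j)
o(0, -10)*((10 - 6*D) - 97) = (-4*0)*((10 - 6*20) - 97) = 0*((10 - 120) - 97) = 0*(-110 - 97) = 0*(-207) = 0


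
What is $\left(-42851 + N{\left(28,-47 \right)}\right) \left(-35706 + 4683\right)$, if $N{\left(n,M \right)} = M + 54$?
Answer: $1329149412$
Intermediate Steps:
$N{\left(n,M \right)} = 54 + M$
$\left(-42851 + N{\left(28,-47 \right)}\right) \left(-35706 + 4683\right) = \left(-42851 + \left(54 - 47\right)\right) \left(-35706 + 4683\right) = \left(-42851 + 7\right) \left(-31023\right) = \left(-42844\right) \left(-31023\right) = 1329149412$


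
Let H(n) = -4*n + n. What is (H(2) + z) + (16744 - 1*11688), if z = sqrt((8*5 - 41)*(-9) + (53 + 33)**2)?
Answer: 5050 + sqrt(7405) ≈ 5136.1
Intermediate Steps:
H(n) = -3*n
z = sqrt(7405) (z = sqrt((40 - 41)*(-9) + 86**2) = sqrt(-1*(-9) + 7396) = sqrt(9 + 7396) = sqrt(7405) ≈ 86.052)
(H(2) + z) + (16744 - 1*11688) = (-3*2 + sqrt(7405)) + (16744 - 1*11688) = (-6 + sqrt(7405)) + (16744 - 11688) = (-6 + sqrt(7405)) + 5056 = 5050 + sqrt(7405)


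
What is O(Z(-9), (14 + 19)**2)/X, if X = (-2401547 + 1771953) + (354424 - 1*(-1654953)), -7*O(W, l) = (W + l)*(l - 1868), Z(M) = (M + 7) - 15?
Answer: 835088/9658481 ≈ 0.086462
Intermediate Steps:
Z(M) = -8 + M (Z(M) = (7 + M) - 15 = -8 + M)
O(W, l) = -(-1868 + l)*(W + l)/7 (O(W, l) = -(W + l)*(l - 1868)/7 = -(W + l)*(-1868 + l)/7 = -(-1868 + l)*(W + l)/7)
X = 1379783 (X = -629594 + (354424 + 1654953) = -629594 + 2009377 = 1379783)
O(Z(-9), (14 + 19)**2)/X = (-(14 + 19)**4/7 + 1868*(-8 - 9)/7 + 1868*(14 + 19)**2/7 - (-8 - 9)*(14 + 19)**2/7)/1379783 = (-(33**2)**2/7 + (1868/7)*(-17) + (1868/7)*33**2 - 1/7*(-17)*33**2)*(1/1379783) = (-1/7*1089**2 - 31756/7 + (1868/7)*1089 - 1/7*(-17)*1089)*(1/1379783) = (-1/7*1185921 - 31756/7 + 2034252/7 + 18513/7)*(1/1379783) = (-1185921/7 - 31756/7 + 2034252/7 + 18513/7)*(1/1379783) = (835088/7)*(1/1379783) = 835088/9658481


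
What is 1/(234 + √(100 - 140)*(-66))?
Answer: 13/12722 + 11*I*√10/19083 ≈ 0.0010219 + 0.0018228*I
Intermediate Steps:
1/(234 + √(100 - 140)*(-66)) = 1/(234 + √(-40)*(-66)) = 1/(234 + (2*I*√10)*(-66)) = 1/(234 - 132*I*√10)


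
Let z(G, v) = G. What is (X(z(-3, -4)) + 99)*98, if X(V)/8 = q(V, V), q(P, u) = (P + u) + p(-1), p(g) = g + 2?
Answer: 5782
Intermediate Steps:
p(g) = 2 + g
q(P, u) = 1 + P + u (q(P, u) = (P + u) + (2 - 1) = (P + u) + 1 = 1 + P + u)
X(V) = 8 + 16*V (X(V) = 8*(1 + V + V) = 8*(1 + 2*V) = 8 + 16*V)
(X(z(-3, -4)) + 99)*98 = ((8 + 16*(-3)) + 99)*98 = ((8 - 48) + 99)*98 = (-40 + 99)*98 = 59*98 = 5782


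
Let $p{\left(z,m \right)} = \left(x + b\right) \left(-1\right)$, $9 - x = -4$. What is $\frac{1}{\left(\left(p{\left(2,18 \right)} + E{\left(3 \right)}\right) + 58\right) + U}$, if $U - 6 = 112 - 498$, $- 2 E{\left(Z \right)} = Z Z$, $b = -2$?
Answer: $- \frac{2}{675} \approx -0.002963$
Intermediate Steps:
$x = 13$ ($x = 9 - -4 = 9 + 4 = 13$)
$p{\left(z,m \right)} = -11$ ($p{\left(z,m \right)} = \left(13 - 2\right) \left(-1\right) = 11 \left(-1\right) = -11$)
$E{\left(Z \right)} = - \frac{Z^{2}}{2}$ ($E{\left(Z \right)} = - \frac{Z Z}{2} = - \frac{Z^{2}}{2}$)
$U = -380$ ($U = 6 + \left(112 - 498\right) = 6 - 386 = -380$)
$\frac{1}{\left(\left(p{\left(2,18 \right)} + E{\left(3 \right)}\right) + 58\right) + U} = \frac{1}{\left(\left(-11 - \frac{3^{2}}{2}\right) + 58\right) - 380} = \frac{1}{\left(\left(-11 - \frac{9}{2}\right) + 58\right) - 380} = \frac{1}{\left(- \frac{31}{2} + 58\right) - 380} = \frac{1}{\frac{85}{2} - 380} = \frac{1}{- \frac{675}{2}} = - \frac{2}{675}$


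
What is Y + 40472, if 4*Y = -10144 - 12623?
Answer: 139121/4 ≈ 34780.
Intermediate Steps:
Y = -22767/4 (Y = (-10144 - 12623)/4 = (1/4)*(-22767) = -22767/4 ≈ -5691.8)
Y + 40472 = -22767/4 + 40472 = 139121/4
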